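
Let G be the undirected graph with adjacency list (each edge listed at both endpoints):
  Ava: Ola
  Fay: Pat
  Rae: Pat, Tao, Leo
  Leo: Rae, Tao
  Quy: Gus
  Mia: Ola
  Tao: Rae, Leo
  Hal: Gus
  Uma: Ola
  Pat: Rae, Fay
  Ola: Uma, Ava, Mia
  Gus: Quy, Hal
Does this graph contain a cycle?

The graph has 12 vertices, 10 edges, and 3 connected components.
Since 10 > 12 - 3, a cycle must exist; for instance Rae-Tao-Leo-Rae.

Yes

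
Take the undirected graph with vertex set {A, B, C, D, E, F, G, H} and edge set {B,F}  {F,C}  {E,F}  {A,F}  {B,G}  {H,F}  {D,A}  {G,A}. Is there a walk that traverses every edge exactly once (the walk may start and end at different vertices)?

No

Degrees: A:3, B:2, C:1, D:1, E:1, F:5, G:2, H:1
Odd-degree vertices: A, C, D, E, F, H (6 total).
With 6 odd-degree vertices (more than two), no single trail can use every edge.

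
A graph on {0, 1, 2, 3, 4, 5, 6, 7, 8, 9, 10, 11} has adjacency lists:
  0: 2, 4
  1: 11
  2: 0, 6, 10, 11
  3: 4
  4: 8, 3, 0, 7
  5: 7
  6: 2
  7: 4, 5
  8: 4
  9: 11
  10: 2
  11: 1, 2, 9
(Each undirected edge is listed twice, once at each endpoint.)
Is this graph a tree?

Yes

The graph has 12 vertices and 11 edges.
It is connected with exactly 11 edges, hence acyclic — it is a tree.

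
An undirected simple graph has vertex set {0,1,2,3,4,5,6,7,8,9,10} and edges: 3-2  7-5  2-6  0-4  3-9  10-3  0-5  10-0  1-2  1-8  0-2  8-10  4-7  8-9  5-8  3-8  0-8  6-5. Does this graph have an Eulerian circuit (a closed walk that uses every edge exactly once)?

No

Degrees: 0:5, 1:2, 2:4, 3:4, 4:2, 5:4, 6:2, 7:2, 8:6, 9:2, 10:3
Vertices with odd degree: 0, 10. An Eulerian circuit requires all degrees even.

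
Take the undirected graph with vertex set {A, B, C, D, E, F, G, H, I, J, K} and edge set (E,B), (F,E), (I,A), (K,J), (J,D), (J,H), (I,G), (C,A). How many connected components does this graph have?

Component: {B, E, F}
Component: {A, C, G, I}
Component: {D, H, J, K}

3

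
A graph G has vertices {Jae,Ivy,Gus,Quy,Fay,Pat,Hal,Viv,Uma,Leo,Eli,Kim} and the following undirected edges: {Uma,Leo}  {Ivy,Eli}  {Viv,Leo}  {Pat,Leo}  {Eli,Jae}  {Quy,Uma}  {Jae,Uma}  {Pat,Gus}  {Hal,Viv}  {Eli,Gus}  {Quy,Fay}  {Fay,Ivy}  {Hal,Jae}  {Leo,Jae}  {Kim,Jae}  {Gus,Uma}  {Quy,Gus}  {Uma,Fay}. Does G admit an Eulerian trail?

No

Degrees: Jae:5, Ivy:2, Gus:4, Quy:3, Fay:3, Pat:2, Hal:2, Viv:2, Uma:5, Leo:4, Eli:3, Kim:1
Odd-degree vertices: Jae, Quy, Fay, Uma, Eli, Kim (6 total).
With 6 odd-degree vertices (more than two), no single trail can use every edge.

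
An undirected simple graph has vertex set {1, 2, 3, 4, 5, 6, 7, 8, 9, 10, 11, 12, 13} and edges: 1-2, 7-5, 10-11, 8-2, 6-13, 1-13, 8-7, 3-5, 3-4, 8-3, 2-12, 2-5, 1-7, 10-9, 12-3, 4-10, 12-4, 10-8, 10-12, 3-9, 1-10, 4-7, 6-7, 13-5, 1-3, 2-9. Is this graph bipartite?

No

The cycle 4-12-3-4 has length 3, which is odd, so the graph is not bipartite.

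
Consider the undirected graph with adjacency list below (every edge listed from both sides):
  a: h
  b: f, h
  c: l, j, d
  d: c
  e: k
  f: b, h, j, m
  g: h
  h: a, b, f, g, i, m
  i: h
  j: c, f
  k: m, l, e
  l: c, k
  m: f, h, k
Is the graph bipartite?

No

The cycle h-f-m-h has length 3, which is odd, so the graph is not bipartite.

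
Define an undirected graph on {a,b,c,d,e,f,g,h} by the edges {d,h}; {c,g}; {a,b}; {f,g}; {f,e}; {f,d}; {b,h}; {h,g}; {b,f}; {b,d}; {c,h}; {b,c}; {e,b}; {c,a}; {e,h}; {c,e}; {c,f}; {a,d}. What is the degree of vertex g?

3

Neighbors of g: c, f, h.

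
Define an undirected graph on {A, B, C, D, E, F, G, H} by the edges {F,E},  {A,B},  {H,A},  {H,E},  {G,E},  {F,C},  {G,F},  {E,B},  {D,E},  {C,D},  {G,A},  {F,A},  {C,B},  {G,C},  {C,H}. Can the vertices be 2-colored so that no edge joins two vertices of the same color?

The cycle F-G-A-F has length 3, which is odd, so the graph is not bipartite.

No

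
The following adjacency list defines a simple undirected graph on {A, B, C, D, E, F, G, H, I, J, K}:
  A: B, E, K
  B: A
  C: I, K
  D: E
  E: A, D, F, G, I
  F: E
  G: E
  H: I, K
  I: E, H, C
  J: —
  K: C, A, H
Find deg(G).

1

Neighbors of G: E.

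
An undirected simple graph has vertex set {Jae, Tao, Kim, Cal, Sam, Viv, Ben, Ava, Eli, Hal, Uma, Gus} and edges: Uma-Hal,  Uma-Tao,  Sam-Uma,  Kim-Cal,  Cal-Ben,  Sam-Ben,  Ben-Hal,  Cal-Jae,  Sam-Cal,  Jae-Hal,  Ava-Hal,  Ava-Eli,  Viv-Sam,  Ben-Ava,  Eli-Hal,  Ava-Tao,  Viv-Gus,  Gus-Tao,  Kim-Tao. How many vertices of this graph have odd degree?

2

Degrees: Jae:2, Tao:4, Kim:2, Cal:4, Sam:4, Viv:2, Ben:4, Ava:4, Eli:2, Hal:5, Uma:3, Gus:2
Odd-degree vertices: Hal, Uma.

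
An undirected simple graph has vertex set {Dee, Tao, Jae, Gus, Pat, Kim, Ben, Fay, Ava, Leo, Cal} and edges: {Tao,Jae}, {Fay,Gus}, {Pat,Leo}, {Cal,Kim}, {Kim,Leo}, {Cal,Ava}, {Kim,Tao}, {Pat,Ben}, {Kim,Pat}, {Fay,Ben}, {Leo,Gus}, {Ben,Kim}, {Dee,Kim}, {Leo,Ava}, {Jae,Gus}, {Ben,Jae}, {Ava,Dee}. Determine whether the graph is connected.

A breadth-first search from Dee visits Dee, Kim, Ava, Cal, Tao, Leo, Pat, Ben, Jae, Gus, Fay — all 11 vertices — so the graph is connected.

Yes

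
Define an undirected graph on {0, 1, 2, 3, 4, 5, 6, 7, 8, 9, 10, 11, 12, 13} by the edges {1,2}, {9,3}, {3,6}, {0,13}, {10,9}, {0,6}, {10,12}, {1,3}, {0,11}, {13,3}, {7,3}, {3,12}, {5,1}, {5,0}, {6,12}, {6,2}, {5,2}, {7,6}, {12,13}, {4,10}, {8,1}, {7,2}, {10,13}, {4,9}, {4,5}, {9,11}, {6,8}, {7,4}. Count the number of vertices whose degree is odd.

0

Degrees: 0:4, 1:4, 2:4, 3:6, 4:4, 5:4, 6:6, 7:4, 8:2, 9:4, 10:4, 11:2, 12:4, 13:4
Odd-degree vertices: none.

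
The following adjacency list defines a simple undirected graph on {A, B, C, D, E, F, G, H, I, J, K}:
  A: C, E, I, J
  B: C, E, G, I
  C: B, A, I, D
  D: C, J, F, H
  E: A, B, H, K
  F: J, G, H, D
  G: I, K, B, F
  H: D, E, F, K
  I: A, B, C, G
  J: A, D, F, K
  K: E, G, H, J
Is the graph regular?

Degrees: A:4, B:4, C:4, D:4, E:4, F:4, G:4, H:4, I:4, J:4, K:4
All degrees equal 4; the graph is regular.

Yes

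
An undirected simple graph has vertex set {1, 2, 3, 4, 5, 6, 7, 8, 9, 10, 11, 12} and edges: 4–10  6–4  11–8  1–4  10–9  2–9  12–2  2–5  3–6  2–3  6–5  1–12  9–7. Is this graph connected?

No

Component: {8, 11}
Component: {1, 2, 3, 4, 5, 6, 7, 9, 10, 12}
There are 2 separate components, so the graph is not connected.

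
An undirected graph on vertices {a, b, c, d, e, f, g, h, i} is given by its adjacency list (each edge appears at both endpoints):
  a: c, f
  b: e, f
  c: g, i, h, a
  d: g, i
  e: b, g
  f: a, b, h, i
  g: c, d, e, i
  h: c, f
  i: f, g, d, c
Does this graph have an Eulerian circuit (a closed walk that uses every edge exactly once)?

Yes

Degrees: a:2, b:2, c:4, d:2, e:2, f:4, g:4, h:2, i:4
All degrees are even and the non-isolated vertices are connected — an Eulerian circuit exists.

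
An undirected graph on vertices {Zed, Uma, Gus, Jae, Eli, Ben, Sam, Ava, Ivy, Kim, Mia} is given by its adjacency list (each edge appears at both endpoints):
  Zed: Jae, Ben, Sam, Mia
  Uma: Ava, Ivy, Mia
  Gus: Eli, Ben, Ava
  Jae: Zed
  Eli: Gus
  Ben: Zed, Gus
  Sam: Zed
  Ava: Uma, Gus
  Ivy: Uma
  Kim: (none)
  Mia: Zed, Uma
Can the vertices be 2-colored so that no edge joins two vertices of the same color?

Color {Jae, Eli, Ben, Sam, Ava, Ivy, Kim, Mia} black and {Zed, Uma, Gus} white. No edge joins two same-colored vertices, so the graph is bipartite.

Yes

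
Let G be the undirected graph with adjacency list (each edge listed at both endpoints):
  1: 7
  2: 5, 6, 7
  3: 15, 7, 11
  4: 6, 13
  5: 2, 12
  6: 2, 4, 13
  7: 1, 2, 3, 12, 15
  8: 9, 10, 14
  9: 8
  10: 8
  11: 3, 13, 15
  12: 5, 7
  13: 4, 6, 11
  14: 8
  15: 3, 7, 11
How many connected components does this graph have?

2

Component: {8, 9, 10, 14}
Component: {1, 2, 3, 4, 5, 6, 7, 11, 12, 13, 15}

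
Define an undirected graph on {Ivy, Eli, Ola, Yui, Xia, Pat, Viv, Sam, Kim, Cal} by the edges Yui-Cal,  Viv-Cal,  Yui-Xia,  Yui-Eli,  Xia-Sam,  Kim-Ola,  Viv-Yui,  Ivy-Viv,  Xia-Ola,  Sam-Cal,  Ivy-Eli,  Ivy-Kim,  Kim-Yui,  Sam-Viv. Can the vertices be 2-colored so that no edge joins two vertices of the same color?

No

The cycle Sam-Viv-Cal-Sam has length 3, which is odd, so the graph is not bipartite.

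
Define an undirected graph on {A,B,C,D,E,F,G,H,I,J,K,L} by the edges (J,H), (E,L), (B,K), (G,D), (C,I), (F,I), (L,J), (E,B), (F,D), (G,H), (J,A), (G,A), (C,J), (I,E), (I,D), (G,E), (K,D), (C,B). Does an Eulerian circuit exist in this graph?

No

Degrees: A:2, B:3, C:3, D:4, E:4, F:2, G:4, H:2, I:4, J:4, K:2, L:2
B, C have odd degree; an Eulerian circuit needs every degree to be even, so none exists.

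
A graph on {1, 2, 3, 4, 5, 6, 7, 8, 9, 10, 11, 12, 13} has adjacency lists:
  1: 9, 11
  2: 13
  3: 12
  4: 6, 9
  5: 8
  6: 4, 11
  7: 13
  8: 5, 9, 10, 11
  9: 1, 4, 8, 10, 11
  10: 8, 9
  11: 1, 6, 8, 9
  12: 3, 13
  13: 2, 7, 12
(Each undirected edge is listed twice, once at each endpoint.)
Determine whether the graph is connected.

Component: {2, 3, 7, 12, 13}
Component: {1, 4, 5, 6, 8, 9, 10, 11}
No edge joins these 2 groups, so the graph is disconnected.

No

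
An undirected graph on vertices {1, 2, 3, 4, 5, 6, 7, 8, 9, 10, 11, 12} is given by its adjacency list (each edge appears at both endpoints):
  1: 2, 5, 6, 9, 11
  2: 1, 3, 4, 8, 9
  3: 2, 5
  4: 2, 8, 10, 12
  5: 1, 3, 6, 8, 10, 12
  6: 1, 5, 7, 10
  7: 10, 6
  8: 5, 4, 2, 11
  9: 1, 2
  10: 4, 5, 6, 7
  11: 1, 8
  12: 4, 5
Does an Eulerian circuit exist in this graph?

Degrees: 1:5, 2:5, 3:2, 4:4, 5:6, 6:4, 7:2, 8:4, 9:2, 10:4, 11:2, 12:2
Vertices with odd degree: 1, 2. An Eulerian circuit requires all degrees even.

No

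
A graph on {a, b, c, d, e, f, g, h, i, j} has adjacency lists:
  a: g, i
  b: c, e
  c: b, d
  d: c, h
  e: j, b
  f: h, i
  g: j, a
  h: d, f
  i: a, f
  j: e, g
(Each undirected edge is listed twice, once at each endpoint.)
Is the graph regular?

Degrees: a:2, b:2, c:2, d:2, e:2, f:2, g:2, h:2, i:2, j:2
All degrees equal 2; the graph is regular.

Yes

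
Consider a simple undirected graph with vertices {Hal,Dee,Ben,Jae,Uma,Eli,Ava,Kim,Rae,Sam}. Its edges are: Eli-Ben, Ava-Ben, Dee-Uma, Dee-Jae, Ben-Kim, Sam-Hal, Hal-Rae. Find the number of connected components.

Component: {Hal, Rae, Sam}
Component: {Dee, Jae, Uma}
Component: {Ben, Eli, Ava, Kim}

3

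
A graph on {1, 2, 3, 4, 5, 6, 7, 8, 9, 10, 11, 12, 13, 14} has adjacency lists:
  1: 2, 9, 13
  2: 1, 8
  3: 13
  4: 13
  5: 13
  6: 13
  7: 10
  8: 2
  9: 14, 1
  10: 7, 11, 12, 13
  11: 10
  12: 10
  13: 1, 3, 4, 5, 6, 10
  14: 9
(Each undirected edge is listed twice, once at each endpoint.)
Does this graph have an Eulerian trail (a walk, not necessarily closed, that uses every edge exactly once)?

Degrees: 1:3, 2:2, 3:1, 4:1, 5:1, 6:1, 7:1, 8:1, 9:2, 10:4, 11:1, 12:1, 13:6, 14:1
Odd-degree vertices: 1, 3, 4, 5, 6, 7, 8, 11, 12, 14 (10 total).
With 10 odd-degree vertices (more than two), no single trail can use every edge.

No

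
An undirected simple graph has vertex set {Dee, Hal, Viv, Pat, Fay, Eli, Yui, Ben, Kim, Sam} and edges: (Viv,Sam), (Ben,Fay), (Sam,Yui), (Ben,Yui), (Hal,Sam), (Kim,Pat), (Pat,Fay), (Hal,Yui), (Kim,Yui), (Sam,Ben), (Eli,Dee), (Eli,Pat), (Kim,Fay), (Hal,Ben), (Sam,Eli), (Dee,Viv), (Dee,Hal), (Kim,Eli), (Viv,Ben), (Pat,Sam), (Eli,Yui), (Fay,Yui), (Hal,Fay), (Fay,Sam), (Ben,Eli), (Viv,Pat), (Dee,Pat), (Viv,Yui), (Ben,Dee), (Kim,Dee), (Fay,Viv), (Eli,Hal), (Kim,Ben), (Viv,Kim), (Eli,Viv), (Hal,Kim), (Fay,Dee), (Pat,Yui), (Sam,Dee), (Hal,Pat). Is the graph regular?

Yes

Degrees: Dee:8, Hal:8, Viv:8, Pat:8, Fay:8, Eli:8, Yui:8, Ben:8, Kim:8, Sam:8
All degrees equal 8; the graph is regular.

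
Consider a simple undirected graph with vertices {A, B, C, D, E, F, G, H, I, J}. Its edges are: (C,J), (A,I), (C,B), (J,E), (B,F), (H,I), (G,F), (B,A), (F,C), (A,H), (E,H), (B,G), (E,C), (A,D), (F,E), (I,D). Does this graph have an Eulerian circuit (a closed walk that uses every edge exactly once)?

No

Degrees: A:4, B:4, C:4, D:2, E:4, F:4, G:2, H:3, I:3, J:2
Vertices with odd degree: H, I. An Eulerian circuit requires all degrees even.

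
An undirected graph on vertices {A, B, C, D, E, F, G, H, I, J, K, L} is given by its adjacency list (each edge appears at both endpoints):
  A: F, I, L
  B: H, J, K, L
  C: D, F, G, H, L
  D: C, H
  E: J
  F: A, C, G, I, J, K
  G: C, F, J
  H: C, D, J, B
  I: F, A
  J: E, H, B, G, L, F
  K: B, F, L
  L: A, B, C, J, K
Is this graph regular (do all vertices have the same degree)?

Degrees: A:3, B:4, C:5, D:2, E:1, F:6, G:3, H:4, I:2, J:6, K:3, L:5
Vertex E has degree 1 while F has degree 6, so the graph is not regular.

No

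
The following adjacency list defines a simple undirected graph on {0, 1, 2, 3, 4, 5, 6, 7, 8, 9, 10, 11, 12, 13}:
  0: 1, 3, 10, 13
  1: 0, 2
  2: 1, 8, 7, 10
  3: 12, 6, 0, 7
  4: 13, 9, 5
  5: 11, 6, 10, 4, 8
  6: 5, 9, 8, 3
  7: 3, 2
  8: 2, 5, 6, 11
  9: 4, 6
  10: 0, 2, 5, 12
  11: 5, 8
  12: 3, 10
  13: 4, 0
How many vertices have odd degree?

Degrees: 0:4, 1:2, 2:4, 3:4, 4:3, 5:5, 6:4, 7:2, 8:4, 9:2, 10:4, 11:2, 12:2, 13:2
Odd-degree vertices: 4, 5.

2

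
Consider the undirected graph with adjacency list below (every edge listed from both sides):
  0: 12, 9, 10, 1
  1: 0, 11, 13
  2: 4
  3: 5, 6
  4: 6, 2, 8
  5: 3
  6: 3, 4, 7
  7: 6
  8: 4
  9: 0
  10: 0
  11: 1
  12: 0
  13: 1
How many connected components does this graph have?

Component: {0, 1, 9, 10, 11, 12, 13}
Component: {2, 3, 4, 5, 6, 7, 8}

2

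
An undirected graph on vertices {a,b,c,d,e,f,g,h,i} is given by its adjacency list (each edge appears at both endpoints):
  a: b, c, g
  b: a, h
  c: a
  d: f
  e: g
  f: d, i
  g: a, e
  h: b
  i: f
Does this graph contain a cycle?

|V| = 9, |E| = 7, number of components = 2.
Since 7 = 9 - 2, the graph is a forest and contains no cycle.

No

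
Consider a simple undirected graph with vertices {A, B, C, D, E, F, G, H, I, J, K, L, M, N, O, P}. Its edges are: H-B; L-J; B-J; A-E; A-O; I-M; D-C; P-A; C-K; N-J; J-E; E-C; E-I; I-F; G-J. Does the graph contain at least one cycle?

|V| = 16, |E| = 15, number of components = 1.
Since 15 = 16 - 1, the graph is a forest and contains no cycle.

No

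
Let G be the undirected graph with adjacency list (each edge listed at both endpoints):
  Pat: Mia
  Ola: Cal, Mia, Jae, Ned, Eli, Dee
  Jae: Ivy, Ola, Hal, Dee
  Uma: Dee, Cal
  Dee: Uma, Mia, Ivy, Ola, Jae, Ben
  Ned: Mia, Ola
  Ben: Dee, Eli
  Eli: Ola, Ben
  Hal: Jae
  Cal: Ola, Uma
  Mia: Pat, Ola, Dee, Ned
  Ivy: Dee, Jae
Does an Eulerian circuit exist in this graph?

Degrees: Pat:1, Ola:6, Jae:4, Uma:2, Dee:6, Ned:2, Ben:2, Eli:2, Hal:1, Cal:2, Mia:4, Ivy:2
Pat, Hal have odd degree; an Eulerian circuit needs every degree to be even, so none exists.

No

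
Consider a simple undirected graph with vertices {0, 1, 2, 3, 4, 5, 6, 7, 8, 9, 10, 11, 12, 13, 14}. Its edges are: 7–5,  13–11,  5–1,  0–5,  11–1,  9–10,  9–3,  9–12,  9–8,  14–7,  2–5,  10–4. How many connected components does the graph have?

Component: {6}
Component: {3, 4, 8, 9, 10, 12}
Component: {0, 1, 2, 5, 7, 11, 13, 14}

3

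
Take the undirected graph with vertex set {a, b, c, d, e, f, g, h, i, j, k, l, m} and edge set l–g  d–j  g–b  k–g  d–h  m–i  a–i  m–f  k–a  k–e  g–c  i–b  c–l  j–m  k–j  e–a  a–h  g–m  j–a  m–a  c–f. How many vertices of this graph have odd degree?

4

Degrees: a:6, b:2, c:3, d:2, e:2, f:2, g:5, h:2, i:3, j:4, k:4, l:2, m:5
Odd-degree vertices: c, g, i, m.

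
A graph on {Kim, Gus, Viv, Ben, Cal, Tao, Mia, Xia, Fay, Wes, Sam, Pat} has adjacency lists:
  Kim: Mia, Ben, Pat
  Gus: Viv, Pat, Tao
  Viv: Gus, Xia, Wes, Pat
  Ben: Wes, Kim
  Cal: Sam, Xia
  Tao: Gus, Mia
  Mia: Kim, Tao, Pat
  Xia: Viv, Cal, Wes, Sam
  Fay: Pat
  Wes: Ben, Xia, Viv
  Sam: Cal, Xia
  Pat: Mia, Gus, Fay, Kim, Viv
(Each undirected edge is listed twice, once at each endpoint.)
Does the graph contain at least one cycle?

Yes

The graph has 12 vertices, 17 edges, and 1 connected component.
Since 17 > 12 - 1, a cycle must exist; for instance Xia-Sam-Cal-Xia.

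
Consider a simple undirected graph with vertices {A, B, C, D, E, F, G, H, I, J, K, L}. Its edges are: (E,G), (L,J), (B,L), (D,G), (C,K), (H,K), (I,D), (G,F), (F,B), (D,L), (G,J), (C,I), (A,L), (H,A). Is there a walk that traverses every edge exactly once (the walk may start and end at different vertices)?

Yes

Degrees: A:2, B:2, C:2, D:3, E:1, F:2, G:4, H:2, I:2, J:2, K:2, L:4
Odd-degree vertices: D, E (2 total).
The non-isolated vertices are connected and exactly 2 have odd degree, so an Eulerian trail exists (from D to E).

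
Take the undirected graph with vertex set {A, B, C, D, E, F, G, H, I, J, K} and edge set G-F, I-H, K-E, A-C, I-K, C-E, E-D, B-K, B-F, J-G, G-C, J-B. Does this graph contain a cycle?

Yes

The graph has 11 vertices, 12 edges, and 1 connected component.
One cycle is C-E-K-B-J-G-C.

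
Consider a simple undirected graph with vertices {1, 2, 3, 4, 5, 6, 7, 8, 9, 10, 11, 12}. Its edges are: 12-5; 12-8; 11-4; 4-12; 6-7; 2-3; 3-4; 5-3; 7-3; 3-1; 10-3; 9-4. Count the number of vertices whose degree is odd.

Degrees: 1:1, 2:1, 3:6, 4:4, 5:2, 6:1, 7:2, 8:1, 9:1, 10:1, 11:1, 12:3
Odd-degree vertices: 1, 2, 6, 8, 9, 10, 11, 12.

8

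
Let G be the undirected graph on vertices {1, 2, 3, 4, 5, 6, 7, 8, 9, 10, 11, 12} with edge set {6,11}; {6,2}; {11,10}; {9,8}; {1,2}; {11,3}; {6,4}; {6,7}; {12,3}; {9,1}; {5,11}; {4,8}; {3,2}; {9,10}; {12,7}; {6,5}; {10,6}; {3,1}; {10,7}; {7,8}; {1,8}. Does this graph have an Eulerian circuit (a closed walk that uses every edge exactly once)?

Degrees: 1:4, 2:3, 3:4, 4:2, 5:2, 6:6, 7:4, 8:4, 9:3, 10:4, 11:4, 12:2
Vertices with odd degree: 2, 9. An Eulerian circuit requires all degrees even.

No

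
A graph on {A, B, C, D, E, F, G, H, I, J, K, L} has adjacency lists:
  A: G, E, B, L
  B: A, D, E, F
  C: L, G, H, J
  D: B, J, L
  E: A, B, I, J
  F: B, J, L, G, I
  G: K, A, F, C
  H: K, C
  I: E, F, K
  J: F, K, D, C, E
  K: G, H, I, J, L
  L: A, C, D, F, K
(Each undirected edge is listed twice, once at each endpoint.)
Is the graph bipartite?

A-E-J-D-L-A is an odd cycle (length 5), and a bipartite graph can contain only even cycles.

No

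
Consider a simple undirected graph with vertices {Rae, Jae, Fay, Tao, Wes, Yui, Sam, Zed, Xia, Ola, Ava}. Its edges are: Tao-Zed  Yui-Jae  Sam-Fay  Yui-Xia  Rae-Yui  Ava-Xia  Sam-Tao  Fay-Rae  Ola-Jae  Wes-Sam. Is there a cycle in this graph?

The graph has 11 vertices, 10 edges, and 1 connected component.
Since 10 = 11 - 1, the graph is a forest and contains no cycle.

No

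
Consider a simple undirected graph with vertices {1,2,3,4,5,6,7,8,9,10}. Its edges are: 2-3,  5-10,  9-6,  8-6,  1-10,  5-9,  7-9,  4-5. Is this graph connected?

No

Component: {2, 3}
Component: {1, 4, 5, 6, 7, 8, 9, 10}
No edge joins these 2 groups, so the graph is disconnected.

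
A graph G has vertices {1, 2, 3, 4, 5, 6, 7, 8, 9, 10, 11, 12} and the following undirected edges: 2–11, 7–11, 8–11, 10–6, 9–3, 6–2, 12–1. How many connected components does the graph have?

Component: {4}
Component: {5}
Component: {1, 12}
Component: {3, 9}
Component: {2, 6, 7, 8, 10, 11}

5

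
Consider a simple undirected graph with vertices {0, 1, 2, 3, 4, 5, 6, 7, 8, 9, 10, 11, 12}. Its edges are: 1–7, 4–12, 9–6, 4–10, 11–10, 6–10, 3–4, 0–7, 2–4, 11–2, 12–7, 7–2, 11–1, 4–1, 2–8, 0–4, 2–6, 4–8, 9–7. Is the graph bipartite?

The cycle 2-8-4-2 has length 3, which is odd, so the graph is not bipartite.

No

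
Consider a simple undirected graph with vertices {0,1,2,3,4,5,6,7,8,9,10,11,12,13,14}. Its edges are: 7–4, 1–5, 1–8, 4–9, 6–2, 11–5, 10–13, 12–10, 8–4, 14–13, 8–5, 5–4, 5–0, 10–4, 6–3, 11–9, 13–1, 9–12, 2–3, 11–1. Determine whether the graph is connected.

No

Component: {2, 3, 6}
Component: {0, 1, 4, 5, 7, 8, 9, 10, 11, 12, 13, 14}
No edge joins these 2 groups, so the graph is disconnected.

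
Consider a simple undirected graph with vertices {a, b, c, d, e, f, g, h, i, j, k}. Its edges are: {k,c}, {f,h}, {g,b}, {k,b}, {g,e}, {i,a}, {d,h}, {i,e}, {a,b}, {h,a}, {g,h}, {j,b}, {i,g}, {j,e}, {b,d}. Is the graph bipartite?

No

e-i-g-e is an odd cycle (length 3), and a bipartite graph can contain only even cycles.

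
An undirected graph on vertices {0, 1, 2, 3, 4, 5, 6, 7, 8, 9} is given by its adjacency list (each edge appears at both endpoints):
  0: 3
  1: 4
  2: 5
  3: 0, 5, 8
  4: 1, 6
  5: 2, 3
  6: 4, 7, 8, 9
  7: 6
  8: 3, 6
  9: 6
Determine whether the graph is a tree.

|V| = 10, |E| = 9.
It is connected with exactly 9 edges, hence acyclic — it is a tree.

Yes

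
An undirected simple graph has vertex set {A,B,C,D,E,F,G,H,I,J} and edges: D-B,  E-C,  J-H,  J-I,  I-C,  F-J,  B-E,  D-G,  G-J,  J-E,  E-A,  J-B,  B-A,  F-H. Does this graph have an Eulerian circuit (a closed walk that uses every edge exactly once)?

Degrees: A:2, B:4, C:2, D:2, E:4, F:2, G:2, H:2, I:2, J:6
Every vertex has even degree and the edges form a single connected piece, so an Eulerian circuit exists.

Yes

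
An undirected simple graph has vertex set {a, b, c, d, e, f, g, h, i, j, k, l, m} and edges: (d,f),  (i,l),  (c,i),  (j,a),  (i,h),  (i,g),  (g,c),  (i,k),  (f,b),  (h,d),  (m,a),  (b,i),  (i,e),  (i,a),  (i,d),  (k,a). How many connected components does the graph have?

1

Component: {a, b, c, d, e, f, g, h, i, j, k, l, m}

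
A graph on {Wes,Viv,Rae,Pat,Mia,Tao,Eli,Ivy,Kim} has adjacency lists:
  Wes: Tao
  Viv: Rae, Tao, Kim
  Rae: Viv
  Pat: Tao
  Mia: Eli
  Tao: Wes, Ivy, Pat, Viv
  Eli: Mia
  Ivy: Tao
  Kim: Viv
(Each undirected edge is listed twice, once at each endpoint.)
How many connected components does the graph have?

Component: {Mia, Eli}
Component: {Wes, Viv, Rae, Pat, Tao, Ivy, Kim}

2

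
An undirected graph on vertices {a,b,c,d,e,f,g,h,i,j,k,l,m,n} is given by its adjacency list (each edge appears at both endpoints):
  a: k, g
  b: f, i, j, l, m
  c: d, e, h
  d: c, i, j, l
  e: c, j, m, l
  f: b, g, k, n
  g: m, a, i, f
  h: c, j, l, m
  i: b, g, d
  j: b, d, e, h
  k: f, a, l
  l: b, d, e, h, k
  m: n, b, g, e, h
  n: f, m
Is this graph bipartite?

Yes

Partition the vertices as {b, d, e, g, h, k, n} vs {a, c, f, i, j, l, m}. Each listed edge has one endpoint in each part, so the graph is bipartite.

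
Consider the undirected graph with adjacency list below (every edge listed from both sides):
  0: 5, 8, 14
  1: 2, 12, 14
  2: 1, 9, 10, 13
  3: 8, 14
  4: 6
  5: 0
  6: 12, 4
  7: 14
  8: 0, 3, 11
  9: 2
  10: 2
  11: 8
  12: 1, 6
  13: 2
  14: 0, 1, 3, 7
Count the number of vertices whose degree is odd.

10

Degrees: 0:3, 1:3, 2:4, 3:2, 4:1, 5:1, 6:2, 7:1, 8:3, 9:1, 10:1, 11:1, 12:2, 13:1, 14:4
Odd-degree vertices: 0, 1, 4, 5, 7, 8, 9, 10, 11, 13.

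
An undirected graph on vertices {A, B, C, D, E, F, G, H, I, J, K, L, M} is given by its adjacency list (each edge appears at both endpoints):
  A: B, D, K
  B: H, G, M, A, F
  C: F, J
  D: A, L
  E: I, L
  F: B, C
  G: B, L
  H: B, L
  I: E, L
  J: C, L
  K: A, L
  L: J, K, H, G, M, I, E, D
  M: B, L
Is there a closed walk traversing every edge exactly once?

Degrees: A:3, B:5, C:2, D:2, E:2, F:2, G:2, H:2, I:2, J:2, K:2, L:8, M:2
Vertices with odd degree: A, B. An Eulerian circuit requires all degrees even.

No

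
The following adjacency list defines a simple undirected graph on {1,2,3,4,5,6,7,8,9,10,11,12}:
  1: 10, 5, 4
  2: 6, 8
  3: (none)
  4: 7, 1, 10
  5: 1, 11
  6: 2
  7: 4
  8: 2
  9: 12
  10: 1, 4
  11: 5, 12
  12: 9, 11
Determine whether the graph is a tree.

The graph has 12 vertices and 10 edges.
It splits into 3 components, so it cannot be a tree.

No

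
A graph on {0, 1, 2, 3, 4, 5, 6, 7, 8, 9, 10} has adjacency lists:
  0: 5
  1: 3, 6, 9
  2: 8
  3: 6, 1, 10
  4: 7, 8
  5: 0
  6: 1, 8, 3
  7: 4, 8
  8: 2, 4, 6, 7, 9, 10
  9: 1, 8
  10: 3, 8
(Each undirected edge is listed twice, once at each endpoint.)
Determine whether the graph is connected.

Component: {0, 5}
Component: {1, 2, 3, 4, 6, 7, 8, 9, 10}
No edge joins these 2 groups, so the graph is disconnected.

No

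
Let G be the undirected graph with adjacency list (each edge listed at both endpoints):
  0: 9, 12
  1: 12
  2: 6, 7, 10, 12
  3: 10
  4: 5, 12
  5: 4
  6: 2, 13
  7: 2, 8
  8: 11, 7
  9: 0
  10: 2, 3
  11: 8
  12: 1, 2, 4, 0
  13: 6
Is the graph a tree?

Yes

|V| = 14, |E| = 13.
Connected and |E| = |V| - 1, which characterizes a tree.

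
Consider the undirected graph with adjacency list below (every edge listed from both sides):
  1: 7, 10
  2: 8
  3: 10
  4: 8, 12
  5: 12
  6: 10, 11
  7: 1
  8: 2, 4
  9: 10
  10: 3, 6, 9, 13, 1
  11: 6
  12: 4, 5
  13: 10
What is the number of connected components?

Component: {2, 4, 5, 8, 12}
Component: {1, 3, 6, 7, 9, 10, 11, 13}

2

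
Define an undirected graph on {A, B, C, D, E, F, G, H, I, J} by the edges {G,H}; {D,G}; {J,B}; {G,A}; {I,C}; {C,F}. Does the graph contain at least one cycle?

No

|V| = 10, |E| = 6, number of components = 4.
A forest on 10 vertices with 4 components has exactly 6 edges, which matches — so no cycle.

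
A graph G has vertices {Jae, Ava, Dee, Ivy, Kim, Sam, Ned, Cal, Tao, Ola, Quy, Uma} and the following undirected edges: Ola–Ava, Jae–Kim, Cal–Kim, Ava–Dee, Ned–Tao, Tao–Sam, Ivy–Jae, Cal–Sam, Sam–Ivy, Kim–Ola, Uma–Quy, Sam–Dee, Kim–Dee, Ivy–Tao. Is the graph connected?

No

Component: {Quy, Uma}
Component: {Jae, Ava, Dee, Ivy, Kim, Sam, Ned, Cal, Tao, Ola}
No edge joins these 2 groups, so the graph is disconnected.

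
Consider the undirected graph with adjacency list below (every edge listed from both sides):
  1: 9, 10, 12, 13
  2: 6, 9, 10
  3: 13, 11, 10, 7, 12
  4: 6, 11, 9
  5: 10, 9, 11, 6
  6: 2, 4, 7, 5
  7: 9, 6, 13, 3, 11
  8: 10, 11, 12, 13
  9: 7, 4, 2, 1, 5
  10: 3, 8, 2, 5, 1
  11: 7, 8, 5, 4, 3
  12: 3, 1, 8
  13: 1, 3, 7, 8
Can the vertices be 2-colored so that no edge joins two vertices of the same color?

The cycle 7-3-13-7 has length 3, which is odd, so the graph is not bipartite.

No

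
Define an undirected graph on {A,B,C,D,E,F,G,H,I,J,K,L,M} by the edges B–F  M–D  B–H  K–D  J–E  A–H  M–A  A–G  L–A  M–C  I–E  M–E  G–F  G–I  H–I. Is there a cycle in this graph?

|V| = 13, |E| = 15, number of components = 1.
One cycle is A-M-E-I-H-A.

Yes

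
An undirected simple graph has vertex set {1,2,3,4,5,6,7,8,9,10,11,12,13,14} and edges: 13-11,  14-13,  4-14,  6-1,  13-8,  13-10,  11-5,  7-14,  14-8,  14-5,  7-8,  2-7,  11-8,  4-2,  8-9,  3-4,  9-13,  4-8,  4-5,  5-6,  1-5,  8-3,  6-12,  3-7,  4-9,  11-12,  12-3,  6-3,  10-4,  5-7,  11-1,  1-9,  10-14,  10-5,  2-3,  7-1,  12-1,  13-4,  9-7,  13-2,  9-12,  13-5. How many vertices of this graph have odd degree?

4

Degrees: 1:6, 2:4, 3:6, 4:8, 5:8, 6:4, 7:7, 8:7, 9:6, 10:4, 11:5, 12:5, 13:8, 14:6
Odd-degree vertices: 7, 8, 11, 12.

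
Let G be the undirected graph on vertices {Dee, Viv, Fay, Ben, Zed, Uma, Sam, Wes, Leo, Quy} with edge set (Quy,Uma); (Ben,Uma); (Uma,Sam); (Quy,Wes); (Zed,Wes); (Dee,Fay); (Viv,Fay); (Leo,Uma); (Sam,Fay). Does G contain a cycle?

No

|V| = 10, |E| = 9, number of components = 1.
Since 9 = 10 - 1, the graph is a forest and contains no cycle.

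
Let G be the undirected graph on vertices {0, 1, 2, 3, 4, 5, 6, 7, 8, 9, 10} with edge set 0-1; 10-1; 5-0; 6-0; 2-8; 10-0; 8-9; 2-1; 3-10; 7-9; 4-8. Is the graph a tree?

No

The graph has 11 vertices and 11 edges.
Connected but with 11 > 10 edges, so it has a cycle and is not a tree.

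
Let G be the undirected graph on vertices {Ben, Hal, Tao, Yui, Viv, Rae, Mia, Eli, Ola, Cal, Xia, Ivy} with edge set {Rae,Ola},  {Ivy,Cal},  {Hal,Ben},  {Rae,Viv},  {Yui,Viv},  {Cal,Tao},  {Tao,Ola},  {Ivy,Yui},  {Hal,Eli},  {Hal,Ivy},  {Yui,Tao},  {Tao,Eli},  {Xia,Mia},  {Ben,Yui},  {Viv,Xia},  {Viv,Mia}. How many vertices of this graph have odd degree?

Degrees: Ben:2, Hal:3, Tao:4, Yui:4, Viv:4, Rae:2, Mia:2, Eli:2, Ola:2, Cal:2, Xia:2, Ivy:3
Odd-degree vertices: Hal, Ivy.

2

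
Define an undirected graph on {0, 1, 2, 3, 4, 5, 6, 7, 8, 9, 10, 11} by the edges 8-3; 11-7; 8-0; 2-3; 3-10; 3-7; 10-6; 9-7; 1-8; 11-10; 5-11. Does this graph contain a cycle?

Yes

The graph has 12 vertices, 11 edges, and 2 connected components.
One cycle is 3-10-11-7-3.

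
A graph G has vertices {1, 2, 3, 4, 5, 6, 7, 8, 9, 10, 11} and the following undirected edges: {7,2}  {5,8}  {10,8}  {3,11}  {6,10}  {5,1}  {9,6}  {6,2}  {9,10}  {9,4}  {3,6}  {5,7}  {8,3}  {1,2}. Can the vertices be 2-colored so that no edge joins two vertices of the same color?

The cycle 6-9-10-6 has length 3, which is odd, so the graph is not bipartite.

No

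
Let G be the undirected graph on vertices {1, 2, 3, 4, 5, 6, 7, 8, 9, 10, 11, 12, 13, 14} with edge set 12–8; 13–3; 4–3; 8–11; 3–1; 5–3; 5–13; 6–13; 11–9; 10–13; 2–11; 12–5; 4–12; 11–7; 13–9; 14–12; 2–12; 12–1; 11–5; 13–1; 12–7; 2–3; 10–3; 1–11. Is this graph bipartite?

No

The cycle 3-13-5-3 has length 3, which is odd, so the graph is not bipartite.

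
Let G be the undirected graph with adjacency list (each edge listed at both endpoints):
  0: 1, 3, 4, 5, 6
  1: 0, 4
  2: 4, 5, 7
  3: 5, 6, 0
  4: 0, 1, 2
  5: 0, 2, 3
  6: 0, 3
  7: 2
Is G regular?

Degrees: 0:5, 1:2, 2:3, 3:3, 4:3, 5:3, 6:2, 7:1
Degrees are not all equal (e.g. deg(7)=1 but deg(0)=5); not regular.

No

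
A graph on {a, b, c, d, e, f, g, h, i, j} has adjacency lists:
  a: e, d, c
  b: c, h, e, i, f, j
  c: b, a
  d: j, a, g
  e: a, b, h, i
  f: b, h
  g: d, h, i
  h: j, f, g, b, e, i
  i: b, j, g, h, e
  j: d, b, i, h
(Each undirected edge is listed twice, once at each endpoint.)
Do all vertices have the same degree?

Degrees: a:3, b:6, c:2, d:3, e:4, f:2, g:3, h:6, i:5, j:4
Vertex c has degree 2 while b has degree 6, so the graph is not regular.

No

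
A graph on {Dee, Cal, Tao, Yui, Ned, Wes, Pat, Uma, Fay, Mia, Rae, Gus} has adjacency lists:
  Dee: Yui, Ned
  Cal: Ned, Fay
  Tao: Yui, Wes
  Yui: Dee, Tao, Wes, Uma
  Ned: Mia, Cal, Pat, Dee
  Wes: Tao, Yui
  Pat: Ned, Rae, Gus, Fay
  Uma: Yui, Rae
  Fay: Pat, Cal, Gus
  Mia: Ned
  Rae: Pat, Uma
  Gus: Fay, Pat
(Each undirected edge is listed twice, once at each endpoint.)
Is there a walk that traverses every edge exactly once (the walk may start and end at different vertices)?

Yes

Degrees: Dee:2, Cal:2, Tao:2, Yui:4, Ned:4, Wes:2, Pat:4, Uma:2, Fay:3, Mia:1, Rae:2, Gus:2
Odd-degree vertices: Fay, Mia (2 total).
The non-isolated vertices are connected and exactly 2 have odd degree, so an Eulerian trail exists (from Fay to Mia).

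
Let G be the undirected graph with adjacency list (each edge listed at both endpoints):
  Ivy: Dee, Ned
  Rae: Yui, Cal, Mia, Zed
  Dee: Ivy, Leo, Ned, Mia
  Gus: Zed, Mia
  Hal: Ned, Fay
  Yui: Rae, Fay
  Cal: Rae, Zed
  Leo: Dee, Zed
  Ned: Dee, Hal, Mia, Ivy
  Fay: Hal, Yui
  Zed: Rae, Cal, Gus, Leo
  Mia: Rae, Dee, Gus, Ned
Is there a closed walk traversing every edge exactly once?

Yes

Degrees: Ivy:2, Rae:4, Dee:4, Gus:2, Hal:2, Yui:2, Cal:2, Leo:2, Ned:4, Fay:2, Zed:4, Mia:4
All degrees are even and the non-isolated vertices are connected — an Eulerian circuit exists.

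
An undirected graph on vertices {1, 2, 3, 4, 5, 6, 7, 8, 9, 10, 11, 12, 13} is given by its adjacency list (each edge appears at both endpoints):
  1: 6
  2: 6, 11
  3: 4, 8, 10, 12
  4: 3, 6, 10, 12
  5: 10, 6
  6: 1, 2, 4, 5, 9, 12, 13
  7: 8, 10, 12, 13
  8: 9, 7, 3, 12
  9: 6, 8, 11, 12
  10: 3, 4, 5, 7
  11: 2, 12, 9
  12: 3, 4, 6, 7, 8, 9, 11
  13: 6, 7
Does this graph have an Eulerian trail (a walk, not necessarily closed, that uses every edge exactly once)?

No

Degrees: 1:1, 2:2, 3:4, 4:4, 5:2, 6:7, 7:4, 8:4, 9:4, 10:4, 11:3, 12:7, 13:2
Odd-degree vertices: 1, 6, 11, 12 (4 total).
An Eulerian trail requires 0 or 2 odd-degree vertices; here there are 4.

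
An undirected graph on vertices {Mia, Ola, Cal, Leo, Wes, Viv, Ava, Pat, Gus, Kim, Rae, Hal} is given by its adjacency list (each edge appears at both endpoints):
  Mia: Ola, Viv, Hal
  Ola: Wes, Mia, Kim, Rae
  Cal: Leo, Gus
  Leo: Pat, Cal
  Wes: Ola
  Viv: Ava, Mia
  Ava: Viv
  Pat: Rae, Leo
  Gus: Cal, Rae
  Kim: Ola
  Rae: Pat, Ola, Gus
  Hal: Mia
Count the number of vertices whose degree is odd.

6

Degrees: Mia:3, Ola:4, Cal:2, Leo:2, Wes:1, Viv:2, Ava:1, Pat:2, Gus:2, Kim:1, Rae:3, Hal:1
Odd-degree vertices: Mia, Wes, Ava, Kim, Rae, Hal.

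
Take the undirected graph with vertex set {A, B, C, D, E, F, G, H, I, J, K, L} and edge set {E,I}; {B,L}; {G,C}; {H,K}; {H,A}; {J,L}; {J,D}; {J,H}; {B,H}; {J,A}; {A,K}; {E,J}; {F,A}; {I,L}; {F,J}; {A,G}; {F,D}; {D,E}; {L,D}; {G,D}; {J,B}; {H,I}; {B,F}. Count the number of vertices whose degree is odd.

8

Degrees: A:5, B:4, C:1, D:5, E:3, F:4, G:3, H:5, I:3, J:7, K:2, L:4
Odd-degree vertices: A, C, D, E, G, H, I, J.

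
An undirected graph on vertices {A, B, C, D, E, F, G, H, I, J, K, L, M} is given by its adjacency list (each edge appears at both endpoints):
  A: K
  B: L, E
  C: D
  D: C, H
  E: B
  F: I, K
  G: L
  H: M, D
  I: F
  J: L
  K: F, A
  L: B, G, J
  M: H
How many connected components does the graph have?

3

Component: {A, F, I, K}
Component: {C, D, H, M}
Component: {B, E, G, J, L}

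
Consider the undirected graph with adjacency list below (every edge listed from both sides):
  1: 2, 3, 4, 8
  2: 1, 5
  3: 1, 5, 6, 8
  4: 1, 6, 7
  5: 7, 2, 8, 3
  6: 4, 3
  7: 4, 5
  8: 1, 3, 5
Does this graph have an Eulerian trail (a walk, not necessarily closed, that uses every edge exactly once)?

Degrees: 1:4, 2:2, 3:4, 4:3, 5:4, 6:2, 7:2, 8:3
Odd-degree vertices: 4, 8 (2 total).
With 2 odd-degree vertices and all edges in one connected piece, an Eulerian trail exists (from 4 to 8).

Yes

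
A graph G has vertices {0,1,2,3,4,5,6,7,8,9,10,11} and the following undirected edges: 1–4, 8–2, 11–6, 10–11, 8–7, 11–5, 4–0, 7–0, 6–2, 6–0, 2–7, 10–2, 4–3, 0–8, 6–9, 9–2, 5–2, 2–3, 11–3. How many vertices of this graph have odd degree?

Degrees: 0:4, 1:1, 2:7, 3:3, 4:3, 5:2, 6:4, 7:3, 8:3, 9:2, 10:2, 11:4
Odd-degree vertices: 1, 2, 3, 4, 7, 8.

6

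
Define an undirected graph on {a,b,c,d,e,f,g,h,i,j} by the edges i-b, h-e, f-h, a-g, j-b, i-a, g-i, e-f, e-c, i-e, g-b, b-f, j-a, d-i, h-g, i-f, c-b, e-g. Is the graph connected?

A breadth-first search from a visits a, i, g, j, e, d, b, f, h, c — all 10 vertices — so the graph is connected.

Yes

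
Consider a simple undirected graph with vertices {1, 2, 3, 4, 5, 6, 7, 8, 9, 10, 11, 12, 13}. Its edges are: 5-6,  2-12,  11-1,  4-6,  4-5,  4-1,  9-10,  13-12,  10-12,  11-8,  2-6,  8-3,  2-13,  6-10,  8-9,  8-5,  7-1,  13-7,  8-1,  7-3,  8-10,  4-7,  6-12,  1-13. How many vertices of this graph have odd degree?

Degrees: 1:5, 2:3, 3:2, 4:4, 5:3, 6:5, 7:4, 8:6, 9:2, 10:4, 11:2, 12:4, 13:4
Odd-degree vertices: 1, 2, 5, 6.

4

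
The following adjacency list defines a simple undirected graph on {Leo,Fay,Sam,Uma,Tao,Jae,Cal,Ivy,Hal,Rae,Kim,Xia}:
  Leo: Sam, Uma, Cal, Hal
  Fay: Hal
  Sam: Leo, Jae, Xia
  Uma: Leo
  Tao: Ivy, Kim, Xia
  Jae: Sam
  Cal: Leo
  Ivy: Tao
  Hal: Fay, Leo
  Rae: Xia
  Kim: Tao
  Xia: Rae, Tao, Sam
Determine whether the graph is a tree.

Yes

The graph has 12 vertices and 11 edges.
It is connected with exactly 11 edges, hence acyclic — it is a tree.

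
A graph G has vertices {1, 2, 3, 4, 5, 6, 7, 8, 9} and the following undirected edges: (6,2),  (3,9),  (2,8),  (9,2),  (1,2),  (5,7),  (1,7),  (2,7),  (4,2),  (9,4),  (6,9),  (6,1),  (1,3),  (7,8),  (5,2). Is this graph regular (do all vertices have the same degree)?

No

Degrees: 1:4, 2:7, 3:2, 4:2, 5:2, 6:3, 7:4, 8:2, 9:4
Vertex 3 has degree 2 while 2 has degree 7, so the graph is not regular.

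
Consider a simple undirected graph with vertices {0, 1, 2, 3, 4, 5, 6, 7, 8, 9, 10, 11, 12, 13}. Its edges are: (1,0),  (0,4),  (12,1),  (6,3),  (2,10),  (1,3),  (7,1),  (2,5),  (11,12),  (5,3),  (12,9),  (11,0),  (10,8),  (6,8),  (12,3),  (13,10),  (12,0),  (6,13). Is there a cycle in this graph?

|V| = 14, |E| = 18, number of components = 1.
One cycle is 6-13-10-8-6.

Yes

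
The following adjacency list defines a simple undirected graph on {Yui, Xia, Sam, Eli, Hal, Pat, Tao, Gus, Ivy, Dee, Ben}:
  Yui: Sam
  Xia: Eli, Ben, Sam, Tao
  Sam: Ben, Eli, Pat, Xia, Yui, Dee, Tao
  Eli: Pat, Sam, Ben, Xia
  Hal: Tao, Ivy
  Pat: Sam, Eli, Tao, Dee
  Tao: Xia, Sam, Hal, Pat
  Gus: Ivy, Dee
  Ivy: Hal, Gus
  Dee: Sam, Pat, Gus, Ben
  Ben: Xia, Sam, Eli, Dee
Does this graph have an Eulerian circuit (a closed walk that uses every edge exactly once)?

Degrees: Yui:1, Xia:4, Sam:7, Eli:4, Hal:2, Pat:4, Tao:4, Gus:2, Ivy:2, Dee:4, Ben:4
Yui, Sam have odd degree; an Eulerian circuit needs every degree to be even, so none exists.

No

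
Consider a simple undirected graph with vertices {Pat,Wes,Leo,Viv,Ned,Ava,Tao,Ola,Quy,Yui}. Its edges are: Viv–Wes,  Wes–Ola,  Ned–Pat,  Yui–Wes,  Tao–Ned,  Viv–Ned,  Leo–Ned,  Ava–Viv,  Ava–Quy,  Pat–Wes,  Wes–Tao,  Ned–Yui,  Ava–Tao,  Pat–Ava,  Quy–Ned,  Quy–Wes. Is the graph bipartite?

Yes

A valid 2-coloring puts {Wes, Ned, Ava} on one side and {Pat, Leo, Viv, Tao, Ola, Quy, Yui} on the other; every edge crosses between the two sides.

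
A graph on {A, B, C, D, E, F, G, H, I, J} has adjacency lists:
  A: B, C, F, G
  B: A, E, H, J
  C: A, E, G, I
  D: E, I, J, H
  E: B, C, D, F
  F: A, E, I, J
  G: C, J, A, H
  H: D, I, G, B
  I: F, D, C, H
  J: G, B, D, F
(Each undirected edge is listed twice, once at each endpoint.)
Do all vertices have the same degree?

Degrees: A:4, B:4, C:4, D:4, E:4, F:4, G:4, H:4, I:4, J:4
Every vertex has degree 4, so the graph is 4-regular.

Yes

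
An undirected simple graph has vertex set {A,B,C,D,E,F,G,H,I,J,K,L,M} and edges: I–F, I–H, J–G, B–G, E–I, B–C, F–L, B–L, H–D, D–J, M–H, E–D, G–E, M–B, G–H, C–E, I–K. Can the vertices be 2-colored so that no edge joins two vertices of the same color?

Color {A, C, D, G, I, L, M} black and {B, E, F, H, J, K} white. No edge joins two same-colored vertices, so the graph is bipartite.

Yes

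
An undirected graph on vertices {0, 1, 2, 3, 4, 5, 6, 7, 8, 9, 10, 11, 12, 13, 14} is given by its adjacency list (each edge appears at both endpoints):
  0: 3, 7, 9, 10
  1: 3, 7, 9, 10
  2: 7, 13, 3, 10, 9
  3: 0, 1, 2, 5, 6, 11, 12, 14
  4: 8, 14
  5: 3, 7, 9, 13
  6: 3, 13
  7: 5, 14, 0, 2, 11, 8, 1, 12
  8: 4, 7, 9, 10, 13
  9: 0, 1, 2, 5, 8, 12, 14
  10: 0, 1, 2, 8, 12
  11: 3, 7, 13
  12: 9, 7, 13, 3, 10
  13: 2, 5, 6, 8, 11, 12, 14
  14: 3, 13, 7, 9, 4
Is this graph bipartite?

A valid 2-coloring puts {3, 4, 7, 9, 10, 13} on one side and {0, 1, 2, 5, 6, 8, 11, 12, 14} on the other; every edge crosses between the two sides.

Yes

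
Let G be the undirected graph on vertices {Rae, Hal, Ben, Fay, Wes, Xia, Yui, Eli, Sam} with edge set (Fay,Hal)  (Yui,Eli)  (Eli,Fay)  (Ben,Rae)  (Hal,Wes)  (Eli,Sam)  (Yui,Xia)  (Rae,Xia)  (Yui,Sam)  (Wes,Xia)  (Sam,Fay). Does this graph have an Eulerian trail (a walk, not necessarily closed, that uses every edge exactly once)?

Degrees: Rae:2, Hal:2, Ben:1, Fay:3, Wes:2, Xia:3, Yui:3, Eli:3, Sam:3
Odd-degree vertices: Ben, Fay, Xia, Yui, Eli, Sam (6 total).
With 6 odd-degree vertices (more than two), no single trail can use every edge.

No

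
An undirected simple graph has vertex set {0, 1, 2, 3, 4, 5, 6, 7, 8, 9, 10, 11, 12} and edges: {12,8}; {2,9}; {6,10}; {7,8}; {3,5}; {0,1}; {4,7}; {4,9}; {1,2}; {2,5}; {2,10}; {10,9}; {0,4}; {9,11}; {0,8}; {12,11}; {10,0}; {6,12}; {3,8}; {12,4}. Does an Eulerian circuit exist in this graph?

Yes

Degrees: 0:4, 1:2, 2:4, 3:2, 4:4, 5:2, 6:2, 7:2, 8:4, 9:4, 10:4, 11:2, 12:4
All degrees are even and the non-isolated vertices are connected — an Eulerian circuit exists.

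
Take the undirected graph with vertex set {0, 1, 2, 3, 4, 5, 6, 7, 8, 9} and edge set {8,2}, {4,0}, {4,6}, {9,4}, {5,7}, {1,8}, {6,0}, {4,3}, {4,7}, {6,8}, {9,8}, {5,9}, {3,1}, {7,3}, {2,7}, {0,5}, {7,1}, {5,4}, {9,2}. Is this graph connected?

Yes

Starting from 0 and exploring outward reaches every vertex (0, 4, 5, 6, 3, 9, 7, 8, 1, 2); the graph is connected.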